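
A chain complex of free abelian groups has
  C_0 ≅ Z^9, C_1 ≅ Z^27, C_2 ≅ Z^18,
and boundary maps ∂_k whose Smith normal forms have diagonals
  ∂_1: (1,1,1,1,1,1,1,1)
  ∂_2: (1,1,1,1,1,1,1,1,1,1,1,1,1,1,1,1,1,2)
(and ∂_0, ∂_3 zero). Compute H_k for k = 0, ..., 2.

H_0: b_0 = 9 − 0 − 8 = 1; torsion from ∂_1 factors > 1: none. So H_0 ≅ Z.
H_1: b_1 = 27 − 8 − 18 = 1; torsion from ∂_2 factors > 1: [2]. So H_1 ≅ Z × Z/2.
H_2: b_2 = 18 − 18 − 0 = 0; torsion from ∂_3 factors > 1: none. So H_2 ≅ 0.

H_0 ≅ Z,  H_1 ≅ Z × Z/2,  H_2 = 0.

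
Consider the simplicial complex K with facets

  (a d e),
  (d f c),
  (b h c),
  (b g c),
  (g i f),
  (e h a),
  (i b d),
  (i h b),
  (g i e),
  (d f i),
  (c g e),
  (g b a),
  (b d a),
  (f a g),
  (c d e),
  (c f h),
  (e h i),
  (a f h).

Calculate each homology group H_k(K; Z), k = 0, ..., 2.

H_0 = Z,  H_1 = Z^2,  H_2 = Z.

Order the vertices as a < b < c < d < e < f < g < h < i. Listing each simplex with vertices in this order, K has dimension 2 with simplices:

  0-simplices (9): a, b, c, d, e, f, g, h, i
  1-simplices (27): ab, ad, ae, af, ag, ah, bc, bd, bg, bh, bi, cd, ce, cf, cg, ch, de, df, di, eg, eh, ei, fg, fh, fi, gi, hi
  2-simplices (18): abd, abg, ade, aeh, afg, afh, bcg, bch, bdi, bhi, cde, cdf, ceg, cfh, dfi, egi, ehi, fgi

giving chain groups C_0 ≅ Z^9, C_1 ≅ Z^27, C_2 ≅ Z^18.

∂_1: C_1 → C_0 maps an edge to its endpoints' difference, ∂[p,q] = q − p. For instance
  ∂af = f − a.
The 9×27 boundary matrix has rank 8 and Smith normal form diag(1,1,1,1,1,1,1,1).

∂_2: C_2 → C_1 maps a triangle to the signed sum of its edges. For instance
  ∂dfi = fi − di + df,
  ∂ceg = eg − cg + ce.
The resulting 27×18 matrix has rank 17, and its Smith normal form has invariant factors (1,1,1,1,1,1,1,1,1,1,1,1,1,1,1,1,1).

From H_k ≅ ker(∂_k) / im(∂_{k+1}) we obtain:

  H_0: rank C_0 − rank ∂_1 = 9 − 8 = 1, and the invariant factors of ∂_1 are all 1, so H_0 ≅ Z.
  H_1: rank ker ∂_1 − rank ∂_2 = (27 − 8) − 17 = 2, and the invariant factors of ∂_2 are all 1, so H_1 ≅ Z^2.
  H_2: rank ker ∂_2 − rank ∂_3 = (18 − 17) − 0 = 1, and there is no ∂_3, so H_2 ≅ Z.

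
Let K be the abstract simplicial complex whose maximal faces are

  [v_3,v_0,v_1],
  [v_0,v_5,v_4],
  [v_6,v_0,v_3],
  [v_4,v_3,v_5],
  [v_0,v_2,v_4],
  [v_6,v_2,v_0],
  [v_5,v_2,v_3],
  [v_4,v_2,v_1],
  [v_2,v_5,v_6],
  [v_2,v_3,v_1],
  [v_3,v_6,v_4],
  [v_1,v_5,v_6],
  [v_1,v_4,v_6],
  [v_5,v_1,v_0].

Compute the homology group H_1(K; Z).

We work with the vertex ordering v_0 < v_1 < v_2 < v_3 < v_4 < v_5 < v_6. The simplices of K, each written with vertices in increasing order, are:

  0-simplices (7): [v_0], [v_1], [v_2], [v_3], [v_4], [v_5], [v_6]
  1-simplices (21): (21 of them)
  2-simplices (14): (14 of them)

giving chain groups C_0 ≅ Z^7, C_1 ≅ Z^21, C_2 ≅ Z^14.

∂_1: C_1 → C_0 sends each edge [p,q] (with p < q) to q − p. For instance
  ∂[v_1,v_4] = [v_4] − [v_1].
The 7×21 boundary matrix has rank 6 and Smith normal form diag(1,1,1,1,1,1).

∂_2: C_2 → C_1 acts by ∂[p,q,r] = [q,r] − [p,r] + [p,q]. For instance
  ∂[v_0,v_2,v_6] = [v_2,v_6] − [v_0,v_6] + [v_0,v_2],
  ∂[v_2,v_3,v_5] = [v_3,v_5] − [v_2,v_5] + [v_2,v_3].
This gives a 21×14 integer matrix of rank 13; reducing to Smith normal form yields diagonal entries (1,1,1,1,1,1,1,1,1,1,1,1,1).

Now H_k = ker ∂_k / im ∂_{k+1}, so:

  H_1: rank ker ∂_1 − rank ∂_2 = (21 − 6) − 13 = 2, and the invariant factors of ∂_2 are all 1, so H_1 ≅ Z^2.

(K is a triangulation of the torus T^2.)

H_1 = Z^2.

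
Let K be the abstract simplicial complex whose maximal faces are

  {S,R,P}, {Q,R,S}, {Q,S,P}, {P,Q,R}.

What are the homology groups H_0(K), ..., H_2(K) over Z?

Order the vertices as P < Q < R < S. Listing each simplex with vertices in this order, K has dimension 2 with simplices:

  0-simplices (4): P, Q, R, S
  1-simplices (6): PQ, PR, PS, QR, QS, RS
  2-simplices (4): PQR, PQS, PRS, QRS

Hence C_0 ≅ Z^4, C_1 ≅ Z^6, C_2 ≅ Z^4.

The boundary map ∂_1: C_1 → C_0 maps an edge to its endpoints' difference, ∂[p,q] = q − p.
As a 4×6 matrix over Z this has rank 3, with invariant factors (1,1,1).

Boundary ∂_2: C_2 → C_1 maps a triangle to the signed sum of its edges. For instance
  ∂QRS = RS − QS + QR,
  ∂PQR = QR − PR + PQ.
The resulting 6×4 matrix has rank 3, and its Smith normal form has invariant factors (1,1,1).

Now H_k = ker ∂_k / im ∂_{k+1}, so:

  H_0: rank C_0 − rank ∂_1 = 4 − 3 = 1, and the invariant factors of ∂_1 are all 1, so H_0 = Z.
  H_1: rank ker ∂_1 − rank ∂_2 = (6 − 3) − 3 = 0, and the invariant factors of ∂_2 are all 1, so H_1 = 0.
  H_2: rank ker ∂_2 − rank ∂_3 = (4 − 3) − 0 = 1, and there is no ∂_3, so H_2 = Z.

As a check, the Euler characteristic is 4 − 6 + 4 = 2, which agrees with 1 − 0 + 1 = 2.

H_0 ≅ Z,  H_1 = 0,  H_2 ≅ Z.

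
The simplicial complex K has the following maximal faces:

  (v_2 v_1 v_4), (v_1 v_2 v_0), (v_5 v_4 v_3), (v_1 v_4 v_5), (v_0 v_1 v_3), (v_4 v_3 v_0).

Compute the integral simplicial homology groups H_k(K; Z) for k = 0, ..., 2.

H_0 = Z,  H_1 = Z,  H_2 = 0.

Take the total order v_0 < v_1 < v_2 < v_3 < v_4 < v_5 on the vertex set. Then K (dimension 2) consists of the simplices:

  0-simplices (6): [v_0], [v_1], [v_2], [v_3], [v_4], [v_5]
  1-simplices (12): [v_0,v_1], [v_0,v_2], [v_0,v_3], [v_0,v_4], [v_1,v_2], [v_1,v_3], [v_1,v_4], [v_1,v_5], [v_2,v_4], [v_3,v_4], [v_3,v_5], [v_4,v_5]
  2-simplices (6): [v_0,v_1,v_2], [v_0,v_1,v_3], [v_0,v_3,v_4], [v_1,v_2,v_4], [v_1,v_4,v_5], [v_3,v_4,v_5]

so the chain groups are C_0 ≅ Z^6, C_1 ≅ Z^12, C_2 ≅ Z^6.

Boundary ∂_1: C_1 → C_0 maps an edge to its endpoints' difference, ∂[p,q] = q − p.
This gives a 6×12 integer matrix of rank 5; reducing to Smith normal form yields diagonal entries (1,1,1,1,1).

Boundary ∂_2: C_2 → C_1 sends each 2-simplex [p,q,r] to [q,r] − [p,r] + [p,q]. For instance
  ∂[v_0,v_1,v_3] = [v_1,v_3] − [v_0,v_3] + [v_0,v_1],
  ∂[v_0,v_1,v_2] = [v_1,v_2] − [v_0,v_2] + [v_0,v_1].
This gives a 12×6 integer matrix of rank 6; reducing to Smith normal form yields diagonal entries (1,1,1,1,1,1).

Computing H_k = (kernel of ∂_k) / (image of ∂_{k+1}):

  H_0: rank C_0 − rank ∂_1 = 6 − 5 = 1, and the invariant factors of ∂_1 are all 1, so H_0 = Z.
  H_1: rank ker ∂_1 − rank ∂_2 = (12 − 5) − 6 = 1, and the invariant factors of ∂_2 are all 1, so H_1 = Z.
  H_2: rank ker ∂_2 − rank ∂_3 = (6 − 6) − 0 = 0, and there is no ∂_3, so H_2 = 0.

As a check, the Euler characteristic is 6 − 12 + 6 = 0, which agrees with 1 − 1 + 0 = 0.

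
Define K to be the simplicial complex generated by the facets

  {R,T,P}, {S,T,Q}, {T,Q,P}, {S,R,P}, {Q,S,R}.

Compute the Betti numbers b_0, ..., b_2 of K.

Fix the vertex order P < Q < R < S < T and write every simplex with vertices in increasing order. Then dim K = 2 and the simplices of K are:

  0-simplices (5): P, Q, R, S, T
  1-simplices (10): PQ, PR, PS, PT, QR, QS, QT, RS, RT, ST
  2-simplices (5): PQT, PRS, PRT, QRS, QST

so the chain groups are C_0 ≅ Z^5, C_1 ≅ Z^10, C_2 ≅ Z^5.

Boundary ∂_1: C_1 → C_0 is given by ∂[p,q] = [q] − [p].
As a 5×10 matrix over Z this has rank 4, with invariant factors (1,1,1,1).

The boundary map ∂_2: C_2 → C_1 sends each 2-simplex [p,q,r] to [q,r] − [p,r] + [p,q]. For instance
  ∂QRS = RS − QS + QR,
  ∂QST = ST − QT + QS.
The resulting 10×5 matrix has rank 5, and its Smith normal form has invariant factors (1,1,1,1,1).

Now H_k = ker ∂_k / im ∂_{k+1}, so:

  H_0: rank C_0 − rank ∂_1 = 5 − 4 = 1, and the invariant factors of ∂_1 are all 1, so H_0 = Z.
  H_1: rank ker ∂_1 − rank ∂_2 = (10 − 4) − 5 = 1, and the invariant factors of ∂_2 are all 1, so H_1 = Z.
  H_2: rank ker ∂_2 − rank ∂_3 = (5 − 5) − 0 = 0, and there is no ∂_3, so H_2 = 0.

Hence the Betti numbers are b_0 = 1, b_1 = 1, b_2 = 0.

b_0 = 1, b_1 = 1, b_2 = 0.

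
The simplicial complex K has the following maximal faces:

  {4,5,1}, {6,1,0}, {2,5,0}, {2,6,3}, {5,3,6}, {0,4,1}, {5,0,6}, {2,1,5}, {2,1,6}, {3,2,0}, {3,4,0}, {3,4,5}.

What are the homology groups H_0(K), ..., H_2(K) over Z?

H_0 = Z,  H_1 = Z/2,  H_2 = 0.

We work with the vertex ordering 0 < 1 < 2 < 3 < 4 < 5 < 6. The simplices of K, each written with vertices in increasing order, are:

  0-simplices (7): [0], [1], [2], [3], [4], [5], [6]
  1-simplices (18): [0,1], [0,2], [0,3], [0,4], [0,5], [0,6], [1,2], [1,4], [1,5], [1,6], [2,3], [2,5], [2,6], [3,4], [3,5], [3,6], [4,5], [5,6]
  2-simplices (12): [0,1,4], [0,1,6], [0,2,3], [0,2,5], [0,3,4], [0,5,6], [1,2,5], [1,2,6], [1,4,5], [2,3,6], [3,4,5], [3,5,6]

Hence C_0 ≅ Z^7, C_1 ≅ Z^18, C_2 ≅ Z^12.

Boundary ∂_1: C_1 → C_0 sends each edge [p,q] (with p < q) to q − p. For instance
  ∂[4,5] = [5] − [4].
The 7×18 boundary matrix has rank 6 and Smith normal form diag(1,1,1,1,1,1).

The boundary map ∂_2: C_2 → C_1 acts by ∂[p,q,r] = [q,r] − [p,r] + [p,q]. For instance
  ∂[2,3,6] = [3,6] − [2,6] + [2,3],
  ∂[0,2,3] = [2,3] − [0,3] + [0,2].
The 18×12 boundary matrix has rank 12 and Smith normal form diag(1,1,1,1,1,1,1,1,1,1,1,2).

From H_k ≅ ker(∂_k) / im(∂_{k+1}) we obtain:

  H_0: rank C_0 − rank ∂_1 = 7 − 6 = 1, and the invariant factors of ∂_1 are all 1, so H_0 ≅ Z.
  H_1: rank ker ∂_1 − rank ∂_2 = (18 − 6) − 12 = 0, and ∂_2 has invariant factor 2 > 1, so H_1 ≅ Z/2.
  H_2: rank ker ∂_2 − rank ∂_3 = (12 − 12) − 0 = 0, and there is no ∂_3, so H_2 ≅ 0.

As a check, the Euler characteristic is 7 − 18 + 12 = 1, which agrees with 1 − 0 + 0 = 1.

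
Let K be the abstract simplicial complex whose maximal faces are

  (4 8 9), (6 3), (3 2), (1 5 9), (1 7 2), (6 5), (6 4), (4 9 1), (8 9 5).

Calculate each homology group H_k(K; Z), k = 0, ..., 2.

H_0 ≅ Z,  H_1 ≅ Z^2,  H_2 = 0.

Order the vertices as 1 < 2 < 3 < 4 < 5 < 6 < 7 < 8 < 9. Listing each simplex with vertices in this order, K has dimension 2 with simplices:

  0-simplices (9): [1], [2], [3], [4], [5], [6], [7], [8], [9]
  1-simplices (15): [1,2], [1,4], [1,5], [1,7], [1,9], [2,3], [2,7], [3,6], [4,6], [4,8], [4,9], [5,6], [5,8], [5,9], [8,9]
  2-simplices (5): [1,2,7], [1,4,9], [1,5,9], [4,8,9], [5,8,9]

Hence C_0 ≅ Z^9, C_1 ≅ Z^15, C_2 ≅ Z^5.

∂_1: C_1 → C_0 sends each edge [p,q] (with p < q) to q − p. For instance
  ∂[3,6] = [6] − [3].
The 9×15 boundary matrix has rank 8 and Smith normal form diag(1,1,1,1,1,1,1,1).

Boundary ∂_2: C_2 → C_1 maps a triangle to the signed sum of its edges. For instance
  ∂[1,2,7] = [2,7] − [1,7] + [1,2],
  ∂[4,8,9] = [8,9] − [4,9] + [4,8].
This gives a 15×5 integer matrix of rank 5; reducing to Smith normal form yields diagonal entries (1,1,1,1,1).

Reading off H_k = ker ∂_k / im ∂_{k+1}:

  H_0: rank C_0 − rank ∂_1 = 9 − 8 = 1, and the invariant factors of ∂_1 are all 1, so H_0 ≅ Z.
  H_1: rank ker ∂_1 − rank ∂_2 = (15 − 8) − 5 = 2, and the invariant factors of ∂_2 are all 1, so H_1 ≅ Z^2.
  H_2: rank ker ∂_2 − rank ∂_3 = (5 − 5) − 0 = 0, and there is no ∂_3, so H_2 ≅ 0.

As a check, the Euler characteristic is 9 − 15 + 5 = -1, which agrees with 1 − 2 + 0 = -1.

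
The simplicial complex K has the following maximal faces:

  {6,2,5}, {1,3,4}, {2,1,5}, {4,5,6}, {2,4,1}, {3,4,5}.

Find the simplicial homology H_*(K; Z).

We work with the vertex ordering 1 < 2 < 3 < 4 < 5 < 6. The simplices of K, each written with vertices in increasing order, are:

  0-simplices (6): [1], [2], [3], [4], [5], [6]
  1-simplices (12): [1,2], [1,3], [1,4], [1,5], [2,4], [2,5], [2,6], [3,4], [3,5], [4,5], [4,6], [5,6]
  2-simplices (6): [1,2,4], [1,2,5], [1,3,4], [2,5,6], [3,4,5], [4,5,6]

giving chain groups C_0 ≅ Z^6, C_1 ≅ Z^12, C_2 ≅ Z^6.

The boundary map ∂_1: C_1 → C_0 is given by ∂[p,q] = [q] − [p].
This gives a 6×12 integer matrix of rank 5; reducing to Smith normal form yields diagonal entries (1,1,1,1,1).

∂_2: C_2 → C_1 acts by ∂[p,q,r] = [q,r] − [p,r] + [p,q]. For instance
  ∂[1,3,4] = [3,4] − [1,4] + [1,3],
  ∂[1,2,5] = [2,5] − [1,5] + [1,2].
The resulting 12×6 matrix has rank 6, and its Smith normal form has invariant factors (1,1,1,1,1,1).

Computing H_k = (kernel of ∂_k) / (image of ∂_{k+1}):

  H_0: rank C_0 − rank ∂_1 = 6 − 5 = 1, and the invariant factors of ∂_1 are all 1, so H_0 = Z.
  H_1: rank ker ∂_1 − rank ∂_2 = (12 − 5) − 6 = 1, and the invariant factors of ∂_2 are all 1, so H_1 = Z.
  H_2: rank ker ∂_2 − rank ∂_3 = (6 − 6) − 0 = 0, and there is no ∂_3, so H_2 = 0.

(K is a triangulation of the cylinder S^1 x I.)

H_0 = Z,  H_1 = Z,  H_2 = 0.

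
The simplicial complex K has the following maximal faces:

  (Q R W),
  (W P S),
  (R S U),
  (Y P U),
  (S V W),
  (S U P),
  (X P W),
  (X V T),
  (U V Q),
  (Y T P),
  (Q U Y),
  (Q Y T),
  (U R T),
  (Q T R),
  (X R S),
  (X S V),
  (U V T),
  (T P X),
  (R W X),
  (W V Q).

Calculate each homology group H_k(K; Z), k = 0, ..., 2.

H_0 ≅ Z,  H_1 ≅ Z × Z/2,  H_2 = 0.

Order the vertices as P < Q < R < S < T < U < V < W < X < Y. Listing each simplex with vertices in this order, K has dimension 2 with simplices:

  0-simplices (10): P, Q, R, S, T, U, V, W, X, Y
  1-simplices (30): PS, PT, PU, PW, PX, PY, QR, QT, QU, QV, QW, QY, RS, RT, RU, RW, RX, SU, SV, SW, SX, TU, TV, TX, TY, UV, UY, VW, VX, WX
  2-simplices (20): PSU, PSW, PTX, PTY, PUY, PWX, QRT, QRW, QTY, QUV, QUY, QVW, RSU, RSX, RTU, RWX, SVW, SVX, TUV, TVX

so the chain groups are C_0 ≅ Z^10, C_1 ≅ Z^30, C_2 ≅ Z^20.

Boundary ∂_1: C_1 → C_0 is given by ∂[p,q] = [q] − [p]. For instance
  ∂SV = V − S.
The resulting 10×30 matrix has rank 9, and its Smith normal form has invariant factors (1,1,1,1,1,1,1,1,1).

Boundary ∂_2: C_2 → C_1 acts by ∂[p,q,r] = [q,r] − [p,r] + [p,q]. For instance
  ∂PTY = TY − PY + PT,
  ∂PUY = UY − PY + PU.
As a 30×20 matrix over Z this has rank 20, with invariant factors (1,1,1,1,1,1,1,1,1,1,1,1,1,1,1,1,1,1,1,2).

Reading off H_k = ker ∂_k / im ∂_{k+1}:

  H_0: rank C_0 − rank ∂_1 = 10 − 9 = 1, and the invariant factors of ∂_1 are all 1, so H_0 = Z.
  H_1: rank ker ∂_1 − rank ∂_2 = (30 − 9) − 20 = 1, and ∂_2 has invariant factor 2 > 1, so H_1 = Z × Z/2.
  H_2: rank ker ∂_2 − rank ∂_3 = (20 − 20) − 0 = 0, and there is no ∂_3, so H_2 = 0.

(K is a triangulation of the Klein bottle.)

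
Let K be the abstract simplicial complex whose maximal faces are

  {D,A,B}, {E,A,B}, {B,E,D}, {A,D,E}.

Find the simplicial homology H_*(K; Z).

H_0 ≅ Z,  H_1 = 0,  H_2 ≅ Z.

K has 4 vertices, 6 edges, 4 triangles.
rank ∂_0 = 0, rank ∂_1 = 3 ⇒ b_0 = 4 − 0 − 3 = 1; all invariant factors of ∂_1 are 1 so no torsion. So H_0 = Z.
rank ∂_1 = 3, rank ∂_2 = 3 ⇒ b_1 = 6 − 3 − 3 = 0; all invariant factors of ∂_2 are 1 so no torsion. So H_1 = 0.
rank ∂_2 = 3, rank ∂_3 = 0 ⇒ b_2 = 4 − 3 − 0 = 1. So H_2 = Z.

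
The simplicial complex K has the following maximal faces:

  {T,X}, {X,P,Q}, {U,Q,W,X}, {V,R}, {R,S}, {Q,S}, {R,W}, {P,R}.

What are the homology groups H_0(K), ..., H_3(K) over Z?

Fix the vertex order P < Q < R < S < T < U < V < W < X and write every simplex with vertices in increasing order. Then dim K = 3 and the simplices of K are:

  0-simplices (9): P, Q, R, S, T, U, V, W, X
  1-simplices (14): PQ, PR, PX, QS, QU, QW, QX, RS, RV, RW, TX, UW, UX, WX
  2-simplices (5): PQX, QUW, QUX, QWX, UWX
  3-simplices (1): QUWX

giving chain groups C_0 ≅ Z^9, C_1 ≅ Z^14, C_2 ≅ Z^5, C_3 ≅ Z^1.

∂_1: C_1 → C_0 maps an edge to its endpoints' difference, ∂[p,q] = q − p.
The resulting 9×14 matrix has rank 8, and its Smith normal form has invariant factors (1,1,1,1,1,1,1,1).

Boundary ∂_2: C_2 → C_1 maps a triangle to the signed sum of its edges. For instance
  ∂PQX = QX − PX + PQ,
  ∂UWX = WX − UX + UW.
As a 14×5 matrix over Z this has rank 4, with invariant factors (1,1,1,1).

The boundary map ∂_3: C_3 → C_2 sends each 3-simplex σ to the alternating sum Σ_i (−1)^i (σ with its i-th vertex removed). For instance
  ∂QUWX = UWX − QWX + QUX − QUW.
The resulting 5×1 matrix has rank 1, and its Smith normal form has invariant factors (1).

Now H_k = ker ∂_k / im ∂_{k+1}, so:

  H_0: rank C_0 − rank ∂_1 = 9 − 8 = 1, and the invariant factors of ∂_1 are all 1, so H_0 = Z.
  H_1: rank ker ∂_1 − rank ∂_2 = (14 − 8) − 4 = 2, and the invariant factors of ∂_2 are all 1, so H_1 = Z^2.
  H_2: rank ker ∂_2 − rank ∂_3 = (5 − 4) − 1 = 0, and the invariant factors of ∂_3 are all 1, so H_2 = 0.
  H_3: rank ker ∂_3 − rank ∂_4 = (1 − 1) − 0 = 0, and there is no ∂_4, so H_3 = 0.

As a check, the Euler characteristic is 9 − 14 + 5 − 1 = -1, which agrees with 1 − 2 + 0 − 0 = -1.

H_0 = Z,  H_1 = Z^2,  H_2 = 0,  H_3 = 0.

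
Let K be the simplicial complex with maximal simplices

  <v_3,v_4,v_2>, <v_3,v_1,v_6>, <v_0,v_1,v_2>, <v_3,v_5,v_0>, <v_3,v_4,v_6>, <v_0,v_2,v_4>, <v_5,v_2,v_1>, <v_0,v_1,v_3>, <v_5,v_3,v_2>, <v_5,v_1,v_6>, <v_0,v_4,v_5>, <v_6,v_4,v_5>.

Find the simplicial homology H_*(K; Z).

H_0 ≅ Z,  H_1 ≅ Z/2Z,  H_2 = 0.

Fix the vertex order v_0 < v_1 < v_2 < v_3 < v_4 < v_5 < v_6 and write every simplex with vertices in increasing order. Then dim K = 2 and the simplices of K are:

  0-simplices (7): [v_0], [v_1], [v_2], [v_3], [v_4], [v_5], [v_6]
  1-simplices (18): (18 of them)
  2-simplices (12): (12 of them)

giving chain groups C_0 ≅ Z^7, C_1 ≅ Z^18, C_2 ≅ Z^12.

The boundary map ∂_1: C_1 → C_0 maps an edge to its endpoints' difference, ∂[p,q] = q − p. For instance
  ∂[v_1,v_2] = [v_2] − [v_1].
The 7×18 boundary matrix has rank 6 and Smith normal form diag(1,1,1,1,1,1).

∂_2: C_2 → C_1 acts by ∂[p,q,r] = [q,r] − [p,r] + [p,q]. For instance
  ∂[v_0,v_2,v_4] = [v_2,v_4] − [v_0,v_4] + [v_0,v_2],
  ∂[v_4,v_5,v_6] = [v_5,v_6] − [v_4,v_6] + [v_4,v_5].
The resulting 18×12 matrix has rank 12, and its Smith normal form has invariant factors (1,1,1,1,1,1,1,1,1,1,1,2).

Computing H_k = (kernel of ∂_k) / (image of ∂_{k+1}):

  H_0: rank C_0 − rank ∂_1 = 7 − 6 = 1, and the invariant factors of ∂_1 are all 1, so H_0 ≅ Z.
  H_1: rank ker ∂_1 − rank ∂_2 = (18 − 6) − 12 = 0, and ∂_2 has invariant factor 2 > 1, so H_1 ≅ Z/2Z.
  H_2: rank ker ∂_2 − rank ∂_3 = (12 − 12) − 0 = 0, and there is no ∂_3, so H_2 ≅ 0.

As a check, the Euler characteristic is 7 − 18 + 12 = 1, which agrees with 1 − 0 + 0 = 1.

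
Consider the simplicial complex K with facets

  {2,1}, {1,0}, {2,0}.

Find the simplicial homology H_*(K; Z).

H_0 = Z,  H_1 = Z.

Fix the vertex order 0 < 1 < 2 and write every simplex with vertices in increasing order. Then dim K = 1 and the simplices of K are:

  0-simplices (3): [0], [1], [2]
  1-simplices (3): [0,1], [0,2], [1,2]

so the chain groups are C_0 ≅ Z^3, C_1 ≅ Z^3.

Boundary ∂_1: C_1 → C_0 is given by ∂[p,q] = [q] − [p]. For instance
  ∂[0,2] = [2] − [0].
The resulting 3×3 matrix has rank 2, and its Smith normal form has invariant factors (1,1).

Now H_k = ker ∂_k / im ∂_{k+1}, so:

  H_0: rank C_0 − rank ∂_1 = 3 − 2 = 1, and the invariant factors of ∂_1 are all 1, so H_0 = Z.
  H_1: rank ker ∂_1 − rank ∂_2 = (3 − 2) − 0 = 1, and there is no ∂_2, so H_1 = Z.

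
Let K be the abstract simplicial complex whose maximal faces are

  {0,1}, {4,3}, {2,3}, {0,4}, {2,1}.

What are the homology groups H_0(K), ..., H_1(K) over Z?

Take the total order 0 < 1 < 2 < 3 < 4 on the vertex set. Then K (dimension 1) consists of the simplices:

  0-simplices (5): [0], [1], [2], [3], [4]
  1-simplices (5): [0,1], [0,4], [1,2], [2,3], [3,4]

Hence C_0 ≅ Z^5, C_1 ≅ Z^5.

The boundary map ∂_1: C_1 → C_0 maps an edge to its endpoints' difference, ∂[p,q] = q − p. For instance
  ∂[3,4] = [4] − [3].
The 5×5 boundary matrix has rank 4 and Smith normal form diag(1,1,1,1).

Now H_k = ker ∂_k / im ∂_{k+1}, so:

  H_0: rank C_0 − rank ∂_1 = 5 − 4 = 1, and the invariant factors of ∂_1 are all 1, so H_0 = Z.
  H_1: rank ker ∂_1 − rank ∂_2 = (5 − 4) − 0 = 1, and there is no ∂_2, so H_1 = Z.

H_0 = Z,  H_1 = Z.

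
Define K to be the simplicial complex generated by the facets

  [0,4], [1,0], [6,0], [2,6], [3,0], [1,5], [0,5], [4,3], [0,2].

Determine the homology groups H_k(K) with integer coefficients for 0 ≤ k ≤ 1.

K has 7 vertices, 9 edges.
rank ∂_0 = 0, rank ∂_1 = 6 ⇒ b_0 = 7 − 0 − 6 = 1; all invariant factors of ∂_1 are 1 so no torsion. So H_0 = Z.
rank ∂_1 = 6, rank ∂_2 = 0 ⇒ b_1 = 9 − 6 − 0 = 3. So H_1 = Z^3.

H_0 = Z,  H_1 = Z^3.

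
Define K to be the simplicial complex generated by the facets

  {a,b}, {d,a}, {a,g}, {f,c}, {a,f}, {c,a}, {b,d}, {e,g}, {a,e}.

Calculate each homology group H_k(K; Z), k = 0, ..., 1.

H_0 = Z,  H_1 = Z^3.

We work with the vertex ordering a < b < c < d < e < f < g. The simplices of K, each written with vertices in increasing order, are:

  0-simplices (7): a, b, c, d, e, f, g
  1-simplices (9): ab, ac, ad, ae, af, ag, bd, cf, eg

so the chain groups are C_0 ≅ Z^7, C_1 ≅ Z^9.

Boundary ∂_1: C_1 → C_0 is given by ∂[p,q] = [q] − [p].
This gives a 7×9 integer matrix of rank 6; reducing to Smith normal form yields diagonal entries (1,1,1,1,1,1).

Reading off H_k = ker ∂_k / im ∂_{k+1}:

  H_0: rank C_0 − rank ∂_1 = 7 − 6 = 1, and the invariant factors of ∂_1 are all 1, so H_0 ≅ Z.
  H_1: rank ker ∂_1 − rank ∂_2 = (9 − 6) − 0 = 3, and there is no ∂_2, so H_1 ≅ Z^3.

(K is a triangulation of a wedge of 3 circles.)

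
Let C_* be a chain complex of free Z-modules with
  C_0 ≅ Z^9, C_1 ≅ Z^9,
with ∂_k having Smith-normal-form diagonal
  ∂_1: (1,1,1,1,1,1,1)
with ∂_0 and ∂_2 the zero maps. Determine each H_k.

H_0: b_0 = 9 − 0 − 7 = 2; torsion from ∂_1 factors > 1: none. So H_0 ≅ Z^2.
H_1: b_1 = 9 − 7 − 0 = 2; torsion from ∂_2 factors > 1: none. So H_1 ≅ Z^2.

H_0 ≅ Z^2,  H_1 ≅ Z^2.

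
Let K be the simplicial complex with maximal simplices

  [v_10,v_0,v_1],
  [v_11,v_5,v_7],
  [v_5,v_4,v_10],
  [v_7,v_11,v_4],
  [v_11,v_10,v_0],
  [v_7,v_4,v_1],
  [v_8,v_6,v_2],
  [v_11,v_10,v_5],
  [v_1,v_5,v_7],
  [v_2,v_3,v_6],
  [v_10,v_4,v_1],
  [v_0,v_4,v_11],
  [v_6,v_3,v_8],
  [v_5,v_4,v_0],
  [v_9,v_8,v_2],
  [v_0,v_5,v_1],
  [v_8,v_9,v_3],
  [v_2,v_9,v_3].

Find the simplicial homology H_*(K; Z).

H_0 = Z^2,  H_1 = Z_2,  H_2 = Z.

Fix the vertex order v_0 < v_1 < v_2 < v_3 < v_4 < v_5 < v_6 < v_7 < v_8 < v_9 < v_10 < v_11 and write every simplex with vertices in increasing order. Then dim K = 2 and the simplices of K are:

  0-simplices (12): [v_0], [v_1], [v_2], [v_3], [v_4], [v_5], [v_6], [v_7], [v_8], [v_9], [v_10], [v_11]
  1-simplices (27): (27 of them)
  2-simplices (18): (18 of them)

Hence C_0 ≅ Z^12, C_1 ≅ Z^27, C_2 ≅ Z^18.

∂_1: C_1 → C_0 sends each edge [p,q] (with p < q) to q − p.
The resulting 12×27 matrix has rank 10, and its Smith normal form has invariant factors (1,1,1,1,1,1,1,1,1,1).

∂_2: C_2 → C_1 sends each 2-simplex [p,q,r] to [q,r] − [p,r] + [p,q]. For instance
  ∂[v_0,v_4,v_5] = [v_4,v_5] − [v_0,v_5] + [v_0,v_4],
  ∂[v_2,v_8,v_9] = [v_8,v_9] − [v_2,v_9] + [v_2,v_8].
The resulting 27×18 matrix has rank 17, and its Smith normal form has invariant factors (1,1,1,1,1,1,1,1,1,1,1,1,1,1,1,1,2).

Computing H_k = (kernel of ∂_k) / (image of ∂_{k+1}):

  H_0: rank C_0 − rank ∂_1 = 12 − 10 = 2, and the invariant factors of ∂_1 are all 1, so H_0 ≅ Z^2.
  H_1: rank ker ∂_1 − rank ∂_2 = (27 − 10) − 17 = 0, and ∂_2 has invariant factor 2 > 1, so H_1 ≅ Z_2.
  H_2: rank ker ∂_2 − rank ∂_3 = (18 − 17) − 0 = 1, and there is no ∂_3, so H_2 ≅ Z.

As a check, the Euler characteristic is 12 − 27 + 18 = 3, which agrees with 2 − 0 + 1 = 3.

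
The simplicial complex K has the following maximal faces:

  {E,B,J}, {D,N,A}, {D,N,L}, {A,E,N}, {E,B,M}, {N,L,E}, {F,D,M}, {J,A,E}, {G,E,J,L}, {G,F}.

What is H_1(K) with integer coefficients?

H_1 ≅ Z^2.

We work with the vertex ordering A < B < D < E < F < G < J < L < M < N. The simplices of K, each written with vertices in increasing order, are:

  0-simplices (10): A, B, D, E, F, G, J, L, M, N
  1-simplices (22): AD, AE, AJ, AN, BE, BJ, BM, DF, DL, DM, DN, EG, EJ, EL, EM, EN, FG, FM, GJ, GL, JL, LN
  2-simplices (12): ADN, AEJ, AEN, BEJ, BEM, DFM, DLN, EGJ, EGL, EJL, ELN, GJL
  3-simplices (1): EGJL

so the chain groups are C_0 ≅ Z^10, C_1 ≅ Z^22, C_2 ≅ Z^12, C_3 ≅ Z^1.

Boundary ∂_1: C_1 → C_0 is given by ∂[p,q] = [q] − [p].
The resulting 10×22 matrix has rank 9, and its Smith normal form has invariant factors (1,1,1,1,1,1,1,1,1).

The boundary map ∂_2: C_2 → C_1 acts by ∂[p,q,r] = [q,r] − [p,r] + [p,q]. For instance
  ∂EGL = GL − EL + EG,
  ∂DLN = LN − DN + DL.
This gives a 22×12 integer matrix of rank 11; reducing to Smith normal form yields diagonal entries (1,1,1,1,1,1,1,1,1,1,1).

Boundary ∂_3: C_3 → C_2 sends each 3-simplex σ to the alternating sum Σ_i (−1)^i (σ with its i-th vertex removed). For instance
  ∂EGJL = GJL − EJL + EGL − EGJ.
This gives a 12×1 integer matrix of rank 1; reducing to Smith normal form yields diagonal entries (1).

Computing H_k = (kernel of ∂_k) / (image of ∂_{k+1}):

  H_1: rank ker ∂_1 − rank ∂_2 = (22 − 9) − 11 = 2, and the invariant factors of ∂_2 are all 1, so H_1 ≅ Z^2.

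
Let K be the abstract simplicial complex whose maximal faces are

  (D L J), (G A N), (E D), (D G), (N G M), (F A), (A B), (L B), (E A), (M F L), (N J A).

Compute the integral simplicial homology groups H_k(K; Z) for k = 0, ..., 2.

Fix the vertex order A < B < D < E < F < G < J < L < M < N and write every simplex with vertices in increasing order. Then dim K = 2 and the simplices of K are:

  0-simplices (10): A, B, D, E, F, G, J, L, M, N
  1-simplices (19): AB, AE, AF, AG, AJ, AN, BL, DE, DG, DJ, DL, FL, FM, GM, GN, JL, JN, LM, MN
  2-simplices (5): AGN, AJN, DJL, FLM, GMN

Hence C_0 ≅ Z^10, C_1 ≅ Z^19, C_2 ≅ Z^5.

Boundary ∂_1: C_1 → C_0 maps an edge to its endpoints' difference, ∂[p,q] = q − p. For instance
  ∂AJ = J − A.
This gives a 10×19 integer matrix of rank 9; reducing to Smith normal form yields diagonal entries (1,1,1,1,1,1,1,1,1).

Boundary ∂_2: C_2 → C_1 acts by ∂[p,q,r] = [q,r] − [p,r] + [p,q]. For instance
  ∂FLM = LM − FM + FL,
  ∂DJL = JL − DL + DJ.
This gives a 19×5 integer matrix of rank 5; reducing to Smith normal form yields diagonal entries (1,1,1,1,1).

Reading off H_k = ker ∂_k / im ∂_{k+1}:

  H_0: rank C_0 − rank ∂_1 = 10 − 9 = 1, and the invariant factors of ∂_1 are all 1, so H_0 = Z.
  H_1: rank ker ∂_1 − rank ∂_2 = (19 − 9) − 5 = 5, and the invariant factors of ∂_2 are all 1, so H_1 = Z^5.
  H_2: rank ker ∂_2 − rank ∂_3 = (5 − 5) − 0 = 0, and there is no ∂_3, so H_2 = 0.

As a check, the Euler characteristic is 10 − 19 + 5 = -4, which agrees with 1 − 5 + 0 = -4.

H_0 ≅ Z,  H_1 ≅ Z^5,  H_2 = 0.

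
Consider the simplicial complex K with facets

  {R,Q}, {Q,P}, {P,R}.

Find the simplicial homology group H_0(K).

H_0 ≅ Z.

We work with the vertex ordering P < Q < R. The simplices of K, each written with vertices in increasing order, are:

  0-simplices (3): P, Q, R
  1-simplices (3): PQ, PR, QR

so the chain groups are C_0 ≅ Z^3, C_1 ≅ Z^3.

Boundary ∂_1: C_1 → C_0 maps an edge to its endpoints' difference, ∂[p,q] = q − p. For instance
  ∂QR = R − Q.
The resulting 3×3 matrix has rank 2, and its Smith normal form has invariant factors (1,1).

Computing H_k = (kernel of ∂_k) / (image of ∂_{k+1}):

  H_0: rank C_0 − rank ∂_1 = 3 − 2 = 1, and the invariant factors of ∂_1 are all 1, so H_0 = Z.

(K is a triangulation of the circle S^1.)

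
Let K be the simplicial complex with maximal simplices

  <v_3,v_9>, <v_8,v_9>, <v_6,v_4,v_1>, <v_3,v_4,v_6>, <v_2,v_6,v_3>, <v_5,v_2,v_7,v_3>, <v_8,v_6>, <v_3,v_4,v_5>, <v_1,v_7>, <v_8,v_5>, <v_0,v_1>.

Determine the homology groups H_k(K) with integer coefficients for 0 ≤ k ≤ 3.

Order the vertices as v_0 < v_1 < v_2 < v_3 < v_4 < v_5 < v_6 < v_7 < v_8 < v_9. Listing each simplex with vertices in this order, K has dimension 3 with simplices:

  0-simplices (10): [v_0], [v_1], [v_2], [v_3], [v_4], [v_5], [v_6], [v_7], [v_8], [v_9]
  1-simplices (19): (19 of them)
  2-simplices (8): [v_1,v_4,v_6], [v_2,v_3,v_5], [v_2,v_3,v_6], [v_2,v_3,v_7], [v_2,v_5,v_7], [v_3,v_4,v_5], [v_3,v_4,v_6], [v_3,v_5,v_7]
  3-simplices (1): [v_2,v_3,v_5,v_7]

giving chain groups C_0 ≅ Z^10, C_1 ≅ Z^19, C_2 ≅ Z^8, C_3 ≅ Z^1.

The boundary map ∂_1: C_1 → C_0 is given by ∂[p,q] = [q] − [p].
The 10×19 boundary matrix has rank 9 and Smith normal form diag(1,1,1,1,1,1,1,1,1).

The boundary map ∂_2: C_2 → C_1 maps a triangle to the signed sum of its edges. For instance
  ∂[v_2,v_3,v_5] = [v_3,v_5] − [v_2,v_5] + [v_2,v_3],
  ∂[v_3,v_4,v_5] = [v_4,v_5] − [v_3,v_5] + [v_3,v_4].
This gives a 19×8 integer matrix of rank 7; reducing to Smith normal form yields diagonal entries (1,1,1,1,1,1,1).

Boundary ∂_3: C_3 → C_2 sends each 3-simplex σ to the alternating sum Σ_i (−1)^i (σ with its i-th vertex removed). For instance
  ∂[v_2,v_3,v_5,v_7] = [v_3,v_5,v_7] − [v_2,v_5,v_7] + [v_2,v_3,v_7] − [v_2,v_3,v_5].
This gives a 8×1 integer matrix of rank 1; reducing to Smith normal form yields diagonal entries (1).

Computing H_k = (kernel of ∂_k) / (image of ∂_{k+1}):

  H_0: rank C_0 − rank ∂_1 = 10 − 9 = 1, and the invariant factors of ∂_1 are all 1, so H_0 = Z.
  H_1: rank ker ∂_1 − rank ∂_2 = (19 − 9) − 7 = 3, and the invariant factors of ∂_2 are all 1, so H_1 = Z^3.
  H_2: rank ker ∂_2 − rank ∂_3 = (8 − 7) − 1 = 0, and the invariant factors of ∂_3 are all 1, so H_2 = 0.
  H_3: rank ker ∂_3 − rank ∂_4 = (1 − 1) − 0 = 0, and there is no ∂_4, so H_3 = 0.

As a check, the Euler characteristic is 10 − 19 + 8 − 1 = -2, which agrees with 1 − 3 + 0 − 0 = -2.

H_0 = Z,  H_1 = Z^3,  H_2 = 0,  H_3 = 0.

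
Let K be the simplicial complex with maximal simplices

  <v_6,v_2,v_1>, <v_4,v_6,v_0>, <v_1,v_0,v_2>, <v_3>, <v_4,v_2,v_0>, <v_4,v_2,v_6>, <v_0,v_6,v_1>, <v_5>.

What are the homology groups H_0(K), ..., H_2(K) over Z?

H_0 ≅ Z^3,  H_1 = 0,  H_2 ≅ Z.

Take the total order v_0 < v_1 < v_2 < v_3 < v_4 < v_5 < v_6 on the vertex set. Then K (dimension 2) consists of the simplices:

  0-simplices (7): [v_0], [v_1], [v_2], [v_3], [v_4], [v_5], [v_6]
  1-simplices (9): [v_0,v_1], [v_0,v_2], [v_0,v_4], [v_0,v_6], [v_1,v_2], [v_1,v_6], [v_2,v_4], [v_2,v_6], [v_4,v_6]
  2-simplices (6): [v_0,v_1,v_2], [v_0,v_1,v_6], [v_0,v_2,v_4], [v_0,v_4,v_6], [v_1,v_2,v_6], [v_2,v_4,v_6]

Hence C_0 ≅ Z^7, C_1 ≅ Z^9, C_2 ≅ Z^6.

Boundary ∂_1: C_1 → C_0 sends each edge [p,q] (with p < q) to q − p. For instance
  ∂[v_0,v_6] = [v_6] − [v_0].
The resulting 7×9 matrix has rank 4, and its Smith normal form has invariant factors (1,1,1,1).

∂_2: C_2 → C_1 acts by ∂[p,q,r] = [q,r] − [p,r] + [p,q]. For instance
  ∂[v_1,v_2,v_6] = [v_2,v_6] − [v_1,v_6] + [v_1,v_2],
  ∂[v_2,v_4,v_6] = [v_4,v_6] − [v_2,v_6] + [v_2,v_4].
As a 9×6 matrix over Z this has rank 5, with invariant factors (1,1,1,1,1).

Now H_k = ker ∂_k / im ∂_{k+1}, so:

  H_0: rank C_0 − rank ∂_1 = 7 − 4 = 3, and the invariant factors of ∂_1 are all 1, so H_0 ≅ Z^3.
  H_1: rank ker ∂_1 − rank ∂_2 = (9 − 4) − 5 = 0, and the invariant factors of ∂_2 are all 1, so H_1 ≅ 0.
  H_2: rank ker ∂_2 − rank ∂_3 = (6 − 5) − 0 = 1, and there is no ∂_3, so H_2 ≅ Z.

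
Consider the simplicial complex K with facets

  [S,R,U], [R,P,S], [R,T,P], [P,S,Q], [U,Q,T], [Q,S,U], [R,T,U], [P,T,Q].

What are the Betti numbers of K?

b_0 = 1, b_1 = 0, b_2 = 1.

Order the vertices as P < Q < R < S < T < U. Listing each simplex with vertices in this order, K has dimension 2 with simplices:

  0-simplices (6): P, Q, R, S, T, U
  1-simplices (12): PQ, PR, PS, PT, QS, QT, QU, RS, RT, RU, SU, TU
  2-simplices (8): PQS, PQT, PRS, PRT, QSU, QTU, RSU, RTU

Hence C_0 ≅ Z^6, C_1 ≅ Z^12, C_2 ≅ Z^8.

The boundary map ∂_1: C_1 → C_0 is given by ∂[p,q] = [q] − [p].
The resulting 6×12 matrix has rank 5, and its Smith normal form has invariant factors (1,1,1,1,1).

The boundary map ∂_2: C_2 → C_1 acts by ∂[p,q,r] = [q,r] − [p,r] + [p,q]. For instance
  ∂QTU = TU − QU + QT,
  ∂PRT = RT − PT + PR.
This gives a 12×8 integer matrix of rank 7; reducing to Smith normal form yields diagonal entries (1,1,1,1,1,1,1).

Computing H_k = (kernel of ∂_k) / (image of ∂_{k+1}):

  H_0: rank C_0 − rank ∂_1 = 6 − 5 = 1, and the invariant factors of ∂_1 are all 1, so H_0 ≅ Z.
  H_1: rank ker ∂_1 − rank ∂_2 = (12 − 5) − 7 = 0, and the invariant factors of ∂_2 are all 1, so H_1 ≅ 0.
  H_2: rank ker ∂_2 − rank ∂_3 = (8 − 7) − 0 = 1, and there is no ∂_3, so H_2 ≅ Z.

As a check, the Euler characteristic is 6 − 12 + 8 = 2, which agrees with 1 − 0 + 1 = 2.

Hence the Betti numbers are b_0 = 1, b_1 = 0, b_2 = 1.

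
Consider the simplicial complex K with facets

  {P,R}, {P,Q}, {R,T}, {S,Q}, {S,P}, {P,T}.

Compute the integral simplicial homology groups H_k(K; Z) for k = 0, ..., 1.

H_0 ≅ Z,  H_1 ≅ Z^2.

Order the vertices as P < Q < R < S < T. Listing each simplex with vertices in this order, K has dimension 1 with simplices:

  0-simplices (5): P, Q, R, S, T
  1-simplices (6): PQ, PR, PS, PT, QS, RT

so the chain groups are C_0 ≅ Z^5, C_1 ≅ Z^6.

Boundary ∂_1: C_1 → C_0 is given by ∂[p,q] = [q] − [p]. For instance
  ∂QS = S − Q.
This gives a 5×6 integer matrix of rank 4; reducing to Smith normal form yields diagonal entries (1,1,1,1).

From H_k ≅ ker(∂_k) / im(∂_{k+1}) we obtain:

  H_0: rank C_0 − rank ∂_1 = 5 − 4 = 1, and the invariant factors of ∂_1 are all 1, so H_0 ≅ Z.
  H_1: rank ker ∂_1 − rank ∂_2 = (6 − 4) − 0 = 2, and there is no ∂_2, so H_1 ≅ Z^2.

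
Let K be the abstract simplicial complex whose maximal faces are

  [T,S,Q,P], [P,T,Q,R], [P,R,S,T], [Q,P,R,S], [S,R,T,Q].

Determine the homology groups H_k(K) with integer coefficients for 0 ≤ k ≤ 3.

H_0 = Z,  H_1 = 0,  H_2 = 0,  H_3 = Z.

Fix the vertex order P < Q < R < S < T and write every simplex with vertices in increasing order. Then dim K = 3 and the simplices of K are:

  0-simplices (5): P, Q, R, S, T
  1-simplices (10): PQ, PR, PS, PT, QR, QS, QT, RS, RT, ST
  2-simplices (10): PQR, PQS, PQT, PRS, PRT, PST, QRS, QRT, QST, RST
  3-simplices (5): PQRS, PQRT, PQST, PRST, QRST

giving chain groups C_0 ≅ Z^5, C_1 ≅ Z^10, C_2 ≅ Z^10, C_3 ≅ Z^5.

Boundary ∂_1: C_1 → C_0 sends each edge [p,q] (with p < q) to q − p. For instance
  ∂ST = T − S.
The resulting 5×10 matrix has rank 4, and its Smith normal form has invariant factors (1,1,1,1).

The boundary map ∂_2: C_2 → C_1 maps a triangle to the signed sum of its edges. For instance
  ∂RST = ST − RT + RS,
  ∂PRT = RT − PT + PR.
This gives a 10×10 integer matrix of rank 6; reducing to Smith normal form yields diagonal entries (1,1,1,1,1,1).

The boundary map ∂_3: C_3 → C_2 sends each 3-simplex σ to the alternating sum Σ_i (−1)^i (σ with its i-th vertex removed). For instance
  ∂PQRT = QRT − PRT + PQT − PQR,
  ∂PQST = QST − PST + PQT − PQS.
This gives a 10×5 integer matrix of rank 4; reducing to Smith normal form yields diagonal entries (1,1,1,1).

From H_k ≅ ker(∂_k) / im(∂_{k+1}) we obtain:

  H_0: rank C_0 − rank ∂_1 = 5 − 4 = 1, and the invariant factors of ∂_1 are all 1, so H_0 = Z.
  H_1: rank ker ∂_1 − rank ∂_2 = (10 − 4) − 6 = 0, and the invariant factors of ∂_2 are all 1, so H_1 = 0.
  H_2: rank ker ∂_2 − rank ∂_3 = (10 − 6) − 4 = 0, and the invariant factors of ∂_3 are all 1, so H_2 = 0.
  H_3: rank ker ∂_3 − rank ∂_4 = (5 − 4) − 0 = 1, and there is no ∂_4, so H_3 = Z.

(K is a triangulation of the 3-sphere S^3.)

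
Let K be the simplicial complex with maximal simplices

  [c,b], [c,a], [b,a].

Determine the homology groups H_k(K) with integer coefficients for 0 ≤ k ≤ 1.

H_0 = Z,  H_1 = Z.

Order the vertices as a < b < c. Listing each simplex with vertices in this order, K has dimension 1 with simplices:

  0-simplices (3): a, b, c
  1-simplices (3): ab, ac, bc

Hence C_0 ≅ Z^3, C_1 ≅ Z^3.

∂_1: C_1 → C_0 maps an edge to its endpoints' difference, ∂[p,q] = q − p. For instance
  ∂ac = c − a.
This gives a 3×3 integer matrix of rank 2; reducing to Smith normal form yields diagonal entries (1,1).

From H_k ≅ ker(∂_k) / im(∂_{k+1}) we obtain:

  H_0: rank C_0 − rank ∂_1 = 3 − 2 = 1, and the invariant factors of ∂_1 are all 1, so H_0 ≅ Z.
  H_1: rank ker ∂_1 − rank ∂_2 = (3 − 2) − 0 = 1, and there is no ∂_2, so H_1 ≅ Z.

As a check, the Euler characteristic is 3 − 3 = 0, which agrees with 1 − 1 = 0.
(K is a triangulation of the circle S^1.)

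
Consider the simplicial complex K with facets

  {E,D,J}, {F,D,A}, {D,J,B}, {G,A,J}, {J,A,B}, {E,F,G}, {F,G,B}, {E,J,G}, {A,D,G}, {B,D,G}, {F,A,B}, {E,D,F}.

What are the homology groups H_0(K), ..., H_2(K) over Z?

H_0 = Z,  H_1 = Z/2,  H_2 = 0.

Take the total order A < B < D < E < F < G < J on the vertex set. Then K (dimension 2) consists of the simplices:

  0-simplices (7): A, B, D, E, F, G, J
  1-simplices (18): AB, AD, AF, AG, AJ, BD, BF, BG, BJ, DE, DF, DG, DJ, EF, EG, EJ, FG, GJ
  2-simplices (12): ABF, ABJ, ADF, ADG, AGJ, BDG, BDJ, BFG, DEF, DEJ, EFG, EGJ

Hence C_0 ≅ Z^7, C_1 ≅ Z^18, C_2 ≅ Z^12.

The boundary map ∂_1: C_1 → C_0 sends each edge [p,q] (with p < q) to q − p. For instance
  ∂GJ = J − G.
This gives a 7×18 integer matrix of rank 6; reducing to Smith normal form yields diagonal entries (1,1,1,1,1,1).

The boundary map ∂_2: C_2 → C_1 maps a triangle to the signed sum of its edges. For instance
  ∂ABF = BF − AF + AB,
  ∂BDJ = DJ − BJ + BD.
The resulting 18×12 matrix has rank 12, and its Smith normal form has invariant factors (1,1,1,1,1,1,1,1,1,1,1,2).

Computing H_k = (kernel of ∂_k) / (image of ∂_{k+1}):

  H_0: rank C_0 − rank ∂_1 = 7 − 6 = 1, and the invariant factors of ∂_1 are all 1, so H_0 ≅ Z.
  H_1: rank ker ∂_1 − rank ∂_2 = (18 − 6) − 12 = 0, and ∂_2 has invariant factor 2 > 1, so H_1 ≅ Z/2.
  H_2: rank ker ∂_2 − rank ∂_3 = (12 − 12) − 0 = 0, and there is no ∂_3, so H_2 ≅ 0.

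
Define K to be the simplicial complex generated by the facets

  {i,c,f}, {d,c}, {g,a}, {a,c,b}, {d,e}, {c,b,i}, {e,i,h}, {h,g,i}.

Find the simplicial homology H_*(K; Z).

H_0 = Z,  H_1 = Z^2,  H_2 = 0.

Fix the vertex order a < b < c < d < e < f < g < h < i and write every simplex with vertices in increasing order. Then dim K = 2 and the simplices of K are:

  0-simplices (9): a, b, c, d, e, f, g, h, i
  1-simplices (15): ab, ac, ag, bc, bi, cd, cf, ci, de, eh, ei, fi, gh, gi, hi
  2-simplices (5): abc, bci, cfi, ehi, ghi

Hence C_0 ≅ Z^9, C_1 ≅ Z^15, C_2 ≅ Z^5.

Boundary ∂_1: C_1 → C_0 is given by ∂[p,q] = [q] − [p]. For instance
  ∂de = e − d.
The resulting 9×15 matrix has rank 8, and its Smith normal form has invariant factors (1,1,1,1,1,1,1,1).

The boundary map ∂_2: C_2 → C_1 acts by ∂[p,q,r] = [q,r] − [p,r] + [p,q]. For instance
  ∂ghi = hi − gi + gh,
  ∂bci = ci − bi + bc.
The resulting 15×5 matrix has rank 5, and its Smith normal form has invariant factors (1,1,1,1,1).

Now H_k = ker ∂_k / im ∂_{k+1}, so:

  H_0: rank C_0 − rank ∂_1 = 9 − 8 = 1, and the invariant factors of ∂_1 are all 1, so H_0 = Z.
  H_1: rank ker ∂_1 − rank ∂_2 = (15 − 8) − 5 = 2, and the invariant factors of ∂_2 are all 1, so H_1 = Z^2.
  H_2: rank ker ∂_2 − rank ∂_3 = (5 − 5) − 0 = 0, and there is no ∂_3, so H_2 = 0.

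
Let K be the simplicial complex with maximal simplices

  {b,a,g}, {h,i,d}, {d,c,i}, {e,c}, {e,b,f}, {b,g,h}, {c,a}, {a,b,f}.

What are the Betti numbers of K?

b_0 = 1, b_1 = 2, b_2 = 0.

Fix the vertex order a < b < c < d < e < f < g < h < i and write every simplex with vertices in increasing order. Then dim K = 2 and the simplices of K are:

  0-simplices (9): a, b, c, d, e, f, g, h, i
  1-simplices (16): ab, ac, af, ag, be, bf, bg, bh, cd, ce, ci, dh, di, ef, gh, hi
  2-simplices (6): abf, abg, bef, bgh, cdi, dhi

so the chain groups are C_0 ≅ Z^9, C_1 ≅ Z^16, C_2 ≅ Z^6.

Boundary ∂_1: C_1 → C_0 maps an edge to its endpoints' difference, ∂[p,q] = q − p. For instance
  ∂ef = f − e.
This gives a 9×16 integer matrix of rank 8; reducing to Smith normal form yields diagonal entries (1,1,1,1,1,1,1,1).

The boundary map ∂_2: C_2 → C_1 sends each 2-simplex [p,q,r] to [q,r] − [p,r] + [p,q]. For instance
  ∂bef = ef − bf + be,
  ∂bgh = gh − bh + bg.
The 16×6 boundary matrix has rank 6 and Smith normal form diag(1,1,1,1,1,1).

From H_k ≅ ker(∂_k) / im(∂_{k+1}) we obtain:

  H_0: rank C_0 − rank ∂_1 = 9 − 8 = 1, and the invariant factors of ∂_1 are all 1, so H_0 ≅ Z.
  H_1: rank ker ∂_1 − rank ∂_2 = (16 − 8) − 6 = 2, and the invariant factors of ∂_2 are all 1, so H_1 ≅ Z^2.
  H_2: rank ker ∂_2 − rank ∂_3 = (6 − 6) − 0 = 0, and there is no ∂_3, so H_2 ≅ 0.

Hence the Betti numbers are b_0 = 1, b_1 = 2, b_2 = 0.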